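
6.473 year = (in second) 2.041e+08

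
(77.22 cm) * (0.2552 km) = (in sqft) 2121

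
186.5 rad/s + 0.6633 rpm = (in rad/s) 186.6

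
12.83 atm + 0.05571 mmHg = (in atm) 12.83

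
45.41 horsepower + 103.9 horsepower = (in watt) 1.113e+05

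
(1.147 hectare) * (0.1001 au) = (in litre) 1.718e+17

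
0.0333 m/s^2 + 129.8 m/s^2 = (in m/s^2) 129.8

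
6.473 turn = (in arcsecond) 8.389e+06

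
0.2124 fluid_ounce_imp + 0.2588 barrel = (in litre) 41.15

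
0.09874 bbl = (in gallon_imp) 3.453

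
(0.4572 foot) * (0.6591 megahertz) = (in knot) 1.785e+05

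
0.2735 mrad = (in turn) 4.353e-05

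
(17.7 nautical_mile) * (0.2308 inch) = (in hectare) 0.01922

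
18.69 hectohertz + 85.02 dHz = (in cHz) 1.878e+05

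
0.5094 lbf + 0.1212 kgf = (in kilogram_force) 0.3523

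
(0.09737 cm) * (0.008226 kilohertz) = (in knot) 0.01557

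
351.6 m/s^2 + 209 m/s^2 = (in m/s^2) 560.6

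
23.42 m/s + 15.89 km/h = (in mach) 0.08174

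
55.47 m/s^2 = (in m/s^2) 55.47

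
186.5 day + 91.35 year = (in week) 4790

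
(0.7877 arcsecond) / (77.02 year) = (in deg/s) 9.008e-14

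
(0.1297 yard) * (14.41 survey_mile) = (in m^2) 2750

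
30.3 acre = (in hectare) 12.26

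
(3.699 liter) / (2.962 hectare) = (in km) 1.249e-10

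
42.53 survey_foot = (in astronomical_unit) 8.665e-11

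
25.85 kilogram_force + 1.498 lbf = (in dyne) 2.602e+07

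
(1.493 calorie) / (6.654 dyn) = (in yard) 1.027e+05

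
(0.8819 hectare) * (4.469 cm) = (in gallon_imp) 8.669e+04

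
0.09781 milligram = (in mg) 0.09781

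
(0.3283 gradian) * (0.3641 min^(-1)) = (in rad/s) 3.129e-05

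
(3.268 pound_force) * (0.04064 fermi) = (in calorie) 1.412e-16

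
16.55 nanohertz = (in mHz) 1.655e-05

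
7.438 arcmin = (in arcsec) 446.3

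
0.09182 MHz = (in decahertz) 9182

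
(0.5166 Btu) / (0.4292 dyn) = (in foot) 4.166e+08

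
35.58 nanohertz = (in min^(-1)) 2.135e-06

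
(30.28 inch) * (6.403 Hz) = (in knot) 9.573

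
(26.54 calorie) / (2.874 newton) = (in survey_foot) 126.8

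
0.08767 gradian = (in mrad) 1.377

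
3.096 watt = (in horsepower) 0.004152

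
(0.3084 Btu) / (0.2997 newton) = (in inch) 4.274e+04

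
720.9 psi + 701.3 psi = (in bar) 98.06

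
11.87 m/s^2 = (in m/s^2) 11.87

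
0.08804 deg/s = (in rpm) 0.01467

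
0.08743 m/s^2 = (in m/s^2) 0.08743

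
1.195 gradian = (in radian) 0.01877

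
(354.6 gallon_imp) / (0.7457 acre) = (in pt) 1.514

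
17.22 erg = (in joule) 1.722e-06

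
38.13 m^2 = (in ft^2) 410.4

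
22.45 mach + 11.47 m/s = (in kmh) 2.756e+04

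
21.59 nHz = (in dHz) 2.159e-07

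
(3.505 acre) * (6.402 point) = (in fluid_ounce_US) 1.083e+06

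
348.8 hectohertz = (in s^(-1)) 3.488e+04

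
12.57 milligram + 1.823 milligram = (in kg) 1.439e-05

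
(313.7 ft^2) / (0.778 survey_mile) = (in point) 65.98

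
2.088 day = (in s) 1.804e+05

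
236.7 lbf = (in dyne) 1.053e+08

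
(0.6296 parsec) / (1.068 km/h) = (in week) 1.083e+11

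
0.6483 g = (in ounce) 0.02287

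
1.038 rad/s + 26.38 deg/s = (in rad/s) 1.498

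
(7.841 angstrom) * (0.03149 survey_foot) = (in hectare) 7.526e-16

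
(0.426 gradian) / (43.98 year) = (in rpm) 4.607e-11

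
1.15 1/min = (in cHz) 1.917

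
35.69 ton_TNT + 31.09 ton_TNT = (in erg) 2.794e+18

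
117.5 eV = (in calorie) 4.499e-18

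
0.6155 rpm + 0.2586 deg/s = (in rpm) 0.6586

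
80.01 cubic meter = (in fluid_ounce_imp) 2.816e+06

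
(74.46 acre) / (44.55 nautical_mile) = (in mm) 3652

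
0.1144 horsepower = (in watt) 85.31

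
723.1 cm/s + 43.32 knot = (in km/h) 106.3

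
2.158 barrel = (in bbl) 2.158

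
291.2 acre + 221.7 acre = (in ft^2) 2.234e+07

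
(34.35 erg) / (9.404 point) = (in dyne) 103.5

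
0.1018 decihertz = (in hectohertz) 0.0001018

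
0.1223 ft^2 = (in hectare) 1.136e-06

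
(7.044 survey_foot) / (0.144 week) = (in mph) 5.515e-05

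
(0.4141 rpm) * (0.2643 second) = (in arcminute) 39.4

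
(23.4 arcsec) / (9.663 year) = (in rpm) 3.555e-12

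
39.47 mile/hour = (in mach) 0.05182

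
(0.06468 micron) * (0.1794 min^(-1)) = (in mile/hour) 4.326e-10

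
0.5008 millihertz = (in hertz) 0.0005008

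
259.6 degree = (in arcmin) 1.558e+04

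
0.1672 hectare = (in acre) 0.4132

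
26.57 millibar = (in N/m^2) 2657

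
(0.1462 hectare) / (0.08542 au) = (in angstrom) 1144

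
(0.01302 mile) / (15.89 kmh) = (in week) 7.849e-06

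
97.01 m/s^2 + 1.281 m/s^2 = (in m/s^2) 98.29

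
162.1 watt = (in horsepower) 0.2174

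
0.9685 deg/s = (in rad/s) 0.0169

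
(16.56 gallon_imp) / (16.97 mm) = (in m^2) 4.436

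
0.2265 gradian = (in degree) 0.2039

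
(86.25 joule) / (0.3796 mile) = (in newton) 0.1412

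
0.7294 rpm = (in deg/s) 4.376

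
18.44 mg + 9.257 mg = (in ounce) 0.000977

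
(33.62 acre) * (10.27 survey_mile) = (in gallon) 5.94e+11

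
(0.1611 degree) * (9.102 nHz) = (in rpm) 2.444e-10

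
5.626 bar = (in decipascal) 5.626e+06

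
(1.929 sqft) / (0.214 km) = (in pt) 2.374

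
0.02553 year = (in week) 1.331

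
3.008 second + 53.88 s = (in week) 9.406e-05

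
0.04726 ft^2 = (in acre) 1.085e-06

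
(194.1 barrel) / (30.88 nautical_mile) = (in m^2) 0.0005396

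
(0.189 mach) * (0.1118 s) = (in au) 4.809e-11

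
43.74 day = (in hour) 1050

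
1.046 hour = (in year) 0.0001194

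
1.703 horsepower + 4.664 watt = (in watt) 1275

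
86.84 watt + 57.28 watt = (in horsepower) 0.1933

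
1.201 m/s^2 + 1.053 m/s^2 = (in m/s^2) 2.254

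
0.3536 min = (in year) 6.728e-07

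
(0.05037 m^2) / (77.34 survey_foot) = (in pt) 6.057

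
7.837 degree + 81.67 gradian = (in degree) 81.34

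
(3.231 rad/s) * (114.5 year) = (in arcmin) 4.011e+13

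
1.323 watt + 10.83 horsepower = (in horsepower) 10.83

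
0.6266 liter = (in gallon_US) 0.1655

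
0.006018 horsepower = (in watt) 4.488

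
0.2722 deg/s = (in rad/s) 0.004751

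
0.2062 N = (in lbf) 0.04636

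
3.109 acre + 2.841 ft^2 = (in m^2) 1.258e+04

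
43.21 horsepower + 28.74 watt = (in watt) 3.225e+04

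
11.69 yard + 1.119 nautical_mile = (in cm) 2.083e+05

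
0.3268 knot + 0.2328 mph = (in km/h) 0.9799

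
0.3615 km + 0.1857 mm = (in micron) 3.615e+08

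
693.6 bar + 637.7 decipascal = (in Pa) 6.936e+07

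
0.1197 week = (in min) 1207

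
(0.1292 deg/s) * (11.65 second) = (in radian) 0.02627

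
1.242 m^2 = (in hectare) 0.0001242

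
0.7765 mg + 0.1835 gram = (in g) 0.1843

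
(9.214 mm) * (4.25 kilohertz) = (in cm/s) 3916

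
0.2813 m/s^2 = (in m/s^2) 0.2813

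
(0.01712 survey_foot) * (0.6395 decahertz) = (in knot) 0.06487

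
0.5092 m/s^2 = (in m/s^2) 0.5092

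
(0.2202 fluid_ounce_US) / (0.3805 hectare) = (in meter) 1.711e-09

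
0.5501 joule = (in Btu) 0.0005214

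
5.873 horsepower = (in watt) 4379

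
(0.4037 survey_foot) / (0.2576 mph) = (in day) 1.237e-05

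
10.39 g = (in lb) 0.02291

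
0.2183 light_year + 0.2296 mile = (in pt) 5.854e+18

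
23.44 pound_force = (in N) 104.3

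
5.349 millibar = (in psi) 0.07758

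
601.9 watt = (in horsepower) 0.8072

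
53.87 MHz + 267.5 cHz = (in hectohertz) 5.387e+05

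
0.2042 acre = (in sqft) 8895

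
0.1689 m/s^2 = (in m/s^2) 0.1689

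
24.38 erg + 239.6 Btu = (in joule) 2.528e+05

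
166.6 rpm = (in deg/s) 999.6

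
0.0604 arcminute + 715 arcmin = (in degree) 11.92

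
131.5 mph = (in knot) 114.3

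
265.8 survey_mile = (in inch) 1.684e+07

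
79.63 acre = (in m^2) 3.223e+05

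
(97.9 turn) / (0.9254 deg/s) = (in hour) 10.58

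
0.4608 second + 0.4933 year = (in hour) 4321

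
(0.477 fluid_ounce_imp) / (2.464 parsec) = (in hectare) 1.783e-26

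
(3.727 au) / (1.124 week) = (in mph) 1.835e+06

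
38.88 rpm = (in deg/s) 233.3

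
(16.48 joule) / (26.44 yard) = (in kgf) 0.06951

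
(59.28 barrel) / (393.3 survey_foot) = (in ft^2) 0.8463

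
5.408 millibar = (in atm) 0.005337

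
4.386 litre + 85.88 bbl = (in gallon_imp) 3004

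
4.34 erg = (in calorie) 1.037e-07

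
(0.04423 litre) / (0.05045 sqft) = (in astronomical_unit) 6.308e-14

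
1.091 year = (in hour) 9557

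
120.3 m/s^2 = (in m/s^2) 120.3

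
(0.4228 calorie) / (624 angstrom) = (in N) 2.835e+07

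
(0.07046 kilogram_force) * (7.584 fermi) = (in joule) 5.24e-15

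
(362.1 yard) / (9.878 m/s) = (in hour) 0.009311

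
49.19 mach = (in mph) 3.747e+04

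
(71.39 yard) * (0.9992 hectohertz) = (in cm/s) 6.523e+05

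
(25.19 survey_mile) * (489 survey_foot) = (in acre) 1493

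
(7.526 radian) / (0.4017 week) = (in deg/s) 0.001775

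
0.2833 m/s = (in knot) 0.5507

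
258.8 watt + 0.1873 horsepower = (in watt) 398.5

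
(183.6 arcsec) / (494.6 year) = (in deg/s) 3.27e-12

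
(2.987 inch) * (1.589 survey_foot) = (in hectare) 3.675e-06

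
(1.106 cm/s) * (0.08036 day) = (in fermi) 7.679e+16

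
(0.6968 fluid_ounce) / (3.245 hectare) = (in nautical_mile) 3.429e-13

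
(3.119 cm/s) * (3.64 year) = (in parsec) 1.16e-10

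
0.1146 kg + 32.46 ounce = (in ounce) 36.5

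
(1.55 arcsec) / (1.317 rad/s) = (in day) 6.604e-11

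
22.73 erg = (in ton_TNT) 5.433e-16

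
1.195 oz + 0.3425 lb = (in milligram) 1.892e+05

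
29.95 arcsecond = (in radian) 0.0001452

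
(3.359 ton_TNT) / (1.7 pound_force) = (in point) 5.268e+12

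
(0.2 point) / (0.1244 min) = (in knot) 1.837e-05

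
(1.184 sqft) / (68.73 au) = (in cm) 1.07e-12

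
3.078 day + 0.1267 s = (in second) 2.659e+05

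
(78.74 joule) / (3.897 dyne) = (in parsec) 6.548e-11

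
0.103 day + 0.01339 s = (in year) 0.0002822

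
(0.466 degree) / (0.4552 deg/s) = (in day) 1.185e-05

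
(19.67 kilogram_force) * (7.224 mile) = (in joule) 2.243e+06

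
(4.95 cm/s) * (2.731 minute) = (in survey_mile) 0.00504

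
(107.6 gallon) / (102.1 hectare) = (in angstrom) 3989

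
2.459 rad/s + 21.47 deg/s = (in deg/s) 162.4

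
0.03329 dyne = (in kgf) 3.395e-08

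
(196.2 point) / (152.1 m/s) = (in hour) 1.264e-07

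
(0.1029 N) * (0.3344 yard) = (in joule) 0.03146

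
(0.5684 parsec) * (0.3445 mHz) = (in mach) 1.775e+10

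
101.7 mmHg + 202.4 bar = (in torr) 1.519e+05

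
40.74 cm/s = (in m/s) 0.4074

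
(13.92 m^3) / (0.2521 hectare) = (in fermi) 5.522e+12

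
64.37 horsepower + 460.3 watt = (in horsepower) 64.99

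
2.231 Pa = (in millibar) 0.02231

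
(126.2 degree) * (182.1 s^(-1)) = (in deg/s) 2.298e+04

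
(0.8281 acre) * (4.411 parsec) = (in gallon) 1.205e+23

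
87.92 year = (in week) 4584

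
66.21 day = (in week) 9.459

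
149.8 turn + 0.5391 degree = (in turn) 149.8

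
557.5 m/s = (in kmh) 2007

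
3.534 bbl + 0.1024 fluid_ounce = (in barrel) 3.534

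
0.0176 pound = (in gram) 7.983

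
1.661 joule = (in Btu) 0.001574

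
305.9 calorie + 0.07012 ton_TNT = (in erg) 2.934e+15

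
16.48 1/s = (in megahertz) 1.648e-05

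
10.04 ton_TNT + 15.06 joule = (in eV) 2.622e+29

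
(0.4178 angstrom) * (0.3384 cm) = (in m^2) 1.414e-13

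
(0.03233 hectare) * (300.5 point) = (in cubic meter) 34.27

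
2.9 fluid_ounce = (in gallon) 0.02266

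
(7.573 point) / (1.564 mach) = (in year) 1.591e-13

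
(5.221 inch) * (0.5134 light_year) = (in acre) 1.592e+11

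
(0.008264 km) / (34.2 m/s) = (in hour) 6.712e-05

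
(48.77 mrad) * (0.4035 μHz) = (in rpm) 1.879e-07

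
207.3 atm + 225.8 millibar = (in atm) 207.5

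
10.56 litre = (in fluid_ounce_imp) 371.7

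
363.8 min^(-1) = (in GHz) 6.063e-09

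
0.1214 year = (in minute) 6.381e+04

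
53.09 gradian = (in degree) 47.78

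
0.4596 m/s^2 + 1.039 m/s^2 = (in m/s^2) 1.499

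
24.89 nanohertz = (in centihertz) 2.489e-06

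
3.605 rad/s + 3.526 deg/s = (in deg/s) 210.1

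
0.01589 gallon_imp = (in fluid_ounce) 2.443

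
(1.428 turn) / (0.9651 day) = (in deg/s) 0.006165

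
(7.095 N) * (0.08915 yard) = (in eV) 3.61e+18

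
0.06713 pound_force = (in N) 0.2986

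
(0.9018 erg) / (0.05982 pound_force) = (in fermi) 3.389e+08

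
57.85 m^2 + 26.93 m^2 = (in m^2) 84.78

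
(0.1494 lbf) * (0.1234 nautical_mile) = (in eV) 9.479e+20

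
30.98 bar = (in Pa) 3.098e+06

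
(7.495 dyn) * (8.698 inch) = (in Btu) 1.569e-08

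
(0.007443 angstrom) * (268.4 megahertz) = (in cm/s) 0.01998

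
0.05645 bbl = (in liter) 8.975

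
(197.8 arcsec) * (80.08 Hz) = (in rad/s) 0.07679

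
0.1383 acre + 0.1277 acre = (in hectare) 0.1076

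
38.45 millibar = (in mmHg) 28.84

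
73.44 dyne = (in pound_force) 0.0001651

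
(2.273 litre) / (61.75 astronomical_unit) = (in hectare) 2.461e-20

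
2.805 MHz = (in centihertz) 2.805e+08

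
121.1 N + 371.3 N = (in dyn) 4.924e+07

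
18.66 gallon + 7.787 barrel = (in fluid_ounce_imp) 4.606e+04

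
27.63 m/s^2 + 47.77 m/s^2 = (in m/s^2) 75.4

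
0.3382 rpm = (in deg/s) 2.029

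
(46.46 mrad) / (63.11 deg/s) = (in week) 6.974e-08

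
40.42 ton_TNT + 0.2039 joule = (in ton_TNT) 40.42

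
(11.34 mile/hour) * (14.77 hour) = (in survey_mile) 167.5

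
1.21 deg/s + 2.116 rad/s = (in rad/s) 2.137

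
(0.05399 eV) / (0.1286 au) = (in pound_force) 1.011e-31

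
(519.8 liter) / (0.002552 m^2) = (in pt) 5.774e+05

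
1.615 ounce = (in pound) 0.1009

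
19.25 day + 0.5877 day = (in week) 2.834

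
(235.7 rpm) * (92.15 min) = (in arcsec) 2.815e+10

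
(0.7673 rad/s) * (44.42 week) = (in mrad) 2.061e+10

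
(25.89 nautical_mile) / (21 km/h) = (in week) 0.01359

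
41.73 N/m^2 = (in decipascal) 417.3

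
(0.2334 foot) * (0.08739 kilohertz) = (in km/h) 22.38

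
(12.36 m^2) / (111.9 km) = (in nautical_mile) 5.964e-08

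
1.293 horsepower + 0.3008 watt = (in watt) 964.5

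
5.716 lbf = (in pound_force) 5.716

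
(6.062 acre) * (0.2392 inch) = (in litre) 1.49e+05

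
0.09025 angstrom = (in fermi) 9025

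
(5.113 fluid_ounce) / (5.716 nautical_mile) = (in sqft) 1.538e-07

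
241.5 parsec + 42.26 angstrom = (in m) 7.452e+18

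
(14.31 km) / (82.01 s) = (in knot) 339.2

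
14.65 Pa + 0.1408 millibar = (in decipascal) 287.3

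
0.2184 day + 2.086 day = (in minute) 3318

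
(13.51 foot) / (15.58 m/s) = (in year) 8.381e-09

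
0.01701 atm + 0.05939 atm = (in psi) 1.123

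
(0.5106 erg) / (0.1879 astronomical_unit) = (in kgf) 1.852e-19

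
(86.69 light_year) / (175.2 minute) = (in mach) 2.291e+11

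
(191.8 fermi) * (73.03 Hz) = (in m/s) 1.401e-11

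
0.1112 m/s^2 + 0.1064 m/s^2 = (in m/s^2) 0.2176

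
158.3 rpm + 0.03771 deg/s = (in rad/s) 16.58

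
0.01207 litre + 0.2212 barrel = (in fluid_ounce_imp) 1238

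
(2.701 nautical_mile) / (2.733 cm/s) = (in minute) 3051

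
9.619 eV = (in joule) 1.541e-18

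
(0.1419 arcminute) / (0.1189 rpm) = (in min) 5.525e-05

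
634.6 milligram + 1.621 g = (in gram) 2.256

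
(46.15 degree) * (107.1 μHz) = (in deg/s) 0.004943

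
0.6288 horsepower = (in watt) 468.9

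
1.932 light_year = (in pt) 5.181e+19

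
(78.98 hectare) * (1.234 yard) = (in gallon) 2.354e+08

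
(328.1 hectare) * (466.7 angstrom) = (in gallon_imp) 33.68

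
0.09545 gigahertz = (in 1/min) 5.727e+09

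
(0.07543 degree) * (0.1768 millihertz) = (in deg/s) 1.334e-05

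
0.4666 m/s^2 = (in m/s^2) 0.4666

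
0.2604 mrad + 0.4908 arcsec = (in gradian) 0.01673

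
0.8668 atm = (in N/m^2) 8.783e+04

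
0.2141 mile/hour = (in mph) 0.2141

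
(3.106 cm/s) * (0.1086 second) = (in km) 3.373e-06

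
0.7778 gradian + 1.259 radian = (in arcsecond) 2.622e+05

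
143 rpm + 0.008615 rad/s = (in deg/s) 858.5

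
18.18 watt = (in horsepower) 0.02438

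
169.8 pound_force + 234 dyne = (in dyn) 7.553e+07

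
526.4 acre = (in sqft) 2.293e+07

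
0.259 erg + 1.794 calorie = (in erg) 7.506e+07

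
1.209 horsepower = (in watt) 901.6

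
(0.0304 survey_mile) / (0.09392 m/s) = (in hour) 0.1447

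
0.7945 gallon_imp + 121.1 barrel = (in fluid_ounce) 6.512e+05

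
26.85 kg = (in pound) 59.19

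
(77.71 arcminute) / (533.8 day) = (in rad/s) 4.901e-10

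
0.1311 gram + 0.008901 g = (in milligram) 140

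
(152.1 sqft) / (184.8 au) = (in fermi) 511.1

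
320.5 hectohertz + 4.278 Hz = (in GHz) 3.205e-05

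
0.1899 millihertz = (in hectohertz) 1.899e-06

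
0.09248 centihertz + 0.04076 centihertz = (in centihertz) 0.1332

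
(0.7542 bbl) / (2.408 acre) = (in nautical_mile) 6.644e-09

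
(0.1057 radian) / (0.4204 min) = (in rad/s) 0.00419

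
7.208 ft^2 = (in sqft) 7.208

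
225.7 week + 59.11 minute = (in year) 4.329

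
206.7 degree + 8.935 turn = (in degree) 3423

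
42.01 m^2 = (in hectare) 0.004201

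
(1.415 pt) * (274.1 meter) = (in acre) 3.381e-05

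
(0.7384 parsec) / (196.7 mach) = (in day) 3.937e+06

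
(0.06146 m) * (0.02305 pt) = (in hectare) 4.998e-11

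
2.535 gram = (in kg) 0.002535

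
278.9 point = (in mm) 98.39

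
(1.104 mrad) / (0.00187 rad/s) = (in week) 9.761e-07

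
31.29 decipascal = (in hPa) 0.03129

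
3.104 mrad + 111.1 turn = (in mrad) 6.981e+05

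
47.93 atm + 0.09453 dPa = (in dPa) 4.857e+07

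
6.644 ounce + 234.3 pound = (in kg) 106.5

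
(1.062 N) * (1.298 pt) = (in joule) 0.0004863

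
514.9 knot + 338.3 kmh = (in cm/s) 3.589e+04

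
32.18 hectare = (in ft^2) 3.464e+06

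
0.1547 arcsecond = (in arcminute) 0.002578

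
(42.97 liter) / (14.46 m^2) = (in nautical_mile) 1.605e-06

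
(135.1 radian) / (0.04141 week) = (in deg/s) 0.3091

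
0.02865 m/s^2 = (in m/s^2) 0.02865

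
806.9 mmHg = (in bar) 1.076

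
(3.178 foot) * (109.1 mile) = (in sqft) 1.831e+06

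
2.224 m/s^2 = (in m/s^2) 2.224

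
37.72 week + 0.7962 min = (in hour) 6337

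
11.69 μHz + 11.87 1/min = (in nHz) 1.978e+08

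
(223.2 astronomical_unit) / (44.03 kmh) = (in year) 8.657e+04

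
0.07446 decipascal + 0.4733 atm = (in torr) 359.7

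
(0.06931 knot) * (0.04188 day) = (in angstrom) 1.29e+12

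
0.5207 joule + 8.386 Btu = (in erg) 8.848e+10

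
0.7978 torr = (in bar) 0.001064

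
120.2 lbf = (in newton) 534.7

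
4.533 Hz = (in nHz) 4.533e+09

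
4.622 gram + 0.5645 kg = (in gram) 569.1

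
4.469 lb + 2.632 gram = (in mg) 2.03e+06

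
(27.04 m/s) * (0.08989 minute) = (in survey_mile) 0.09062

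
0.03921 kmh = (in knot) 0.02117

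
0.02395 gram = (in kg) 2.395e-05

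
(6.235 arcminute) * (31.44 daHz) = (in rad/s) 0.5702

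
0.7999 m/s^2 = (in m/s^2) 0.7999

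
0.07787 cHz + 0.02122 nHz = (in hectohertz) 7.787e-06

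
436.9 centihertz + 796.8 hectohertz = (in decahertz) 7968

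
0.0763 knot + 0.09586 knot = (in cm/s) 8.857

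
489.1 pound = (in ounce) 7826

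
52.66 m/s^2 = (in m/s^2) 52.66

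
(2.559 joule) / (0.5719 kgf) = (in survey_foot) 1.497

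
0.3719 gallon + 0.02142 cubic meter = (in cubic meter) 0.02283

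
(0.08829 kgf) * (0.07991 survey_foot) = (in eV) 1.316e+17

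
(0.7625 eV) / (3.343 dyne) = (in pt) 1.036e-11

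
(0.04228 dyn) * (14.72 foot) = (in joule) 1.897e-06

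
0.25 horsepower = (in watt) 186.4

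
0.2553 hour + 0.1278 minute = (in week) 0.001532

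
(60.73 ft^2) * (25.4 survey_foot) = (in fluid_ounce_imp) 1.537e+06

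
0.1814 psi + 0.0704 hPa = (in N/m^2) 1258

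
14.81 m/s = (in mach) 0.04349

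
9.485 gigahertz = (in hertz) 9.485e+09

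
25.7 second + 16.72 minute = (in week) 0.001701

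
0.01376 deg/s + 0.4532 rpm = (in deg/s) 2.733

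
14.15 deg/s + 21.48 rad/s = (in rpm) 207.5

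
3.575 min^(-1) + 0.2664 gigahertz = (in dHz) 2.664e+09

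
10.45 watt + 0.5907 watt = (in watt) 11.04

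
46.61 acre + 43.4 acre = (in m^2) 3.643e+05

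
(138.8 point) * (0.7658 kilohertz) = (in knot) 72.89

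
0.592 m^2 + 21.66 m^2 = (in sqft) 239.5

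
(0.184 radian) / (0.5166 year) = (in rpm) 1.079e-07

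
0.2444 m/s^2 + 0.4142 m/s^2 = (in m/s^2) 0.6586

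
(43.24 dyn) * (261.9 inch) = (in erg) 2.876e+04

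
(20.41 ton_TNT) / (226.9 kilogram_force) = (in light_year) 4.057e-09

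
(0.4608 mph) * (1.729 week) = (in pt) 6.106e+08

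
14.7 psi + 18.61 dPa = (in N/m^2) 1.014e+05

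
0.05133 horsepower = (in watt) 38.28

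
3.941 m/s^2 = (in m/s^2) 3.941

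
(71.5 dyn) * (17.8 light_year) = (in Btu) 1.141e+11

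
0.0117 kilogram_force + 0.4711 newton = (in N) 0.5858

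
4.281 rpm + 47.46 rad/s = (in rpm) 457.5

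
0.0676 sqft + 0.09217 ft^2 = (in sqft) 0.1598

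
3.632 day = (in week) 0.5189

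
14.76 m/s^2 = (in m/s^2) 14.76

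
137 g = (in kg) 0.137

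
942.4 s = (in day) 0.01091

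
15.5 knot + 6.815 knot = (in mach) 0.03371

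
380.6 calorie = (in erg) 1.592e+10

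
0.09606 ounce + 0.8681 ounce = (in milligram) 2.733e+04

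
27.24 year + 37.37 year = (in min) 3.396e+07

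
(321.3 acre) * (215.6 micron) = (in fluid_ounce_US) 9.479e+06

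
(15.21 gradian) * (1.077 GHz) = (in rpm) 2.457e+09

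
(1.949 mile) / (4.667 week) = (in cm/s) 0.1111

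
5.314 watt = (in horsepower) 0.007126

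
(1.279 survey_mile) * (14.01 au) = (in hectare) 4.314e+11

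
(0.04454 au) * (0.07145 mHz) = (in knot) 9.254e+05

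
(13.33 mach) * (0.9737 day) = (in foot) 1.253e+09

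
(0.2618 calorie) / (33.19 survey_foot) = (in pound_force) 0.02434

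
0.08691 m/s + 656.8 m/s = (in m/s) 656.9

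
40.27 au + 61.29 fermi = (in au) 40.27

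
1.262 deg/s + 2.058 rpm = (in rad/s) 0.2375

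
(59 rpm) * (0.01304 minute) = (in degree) 277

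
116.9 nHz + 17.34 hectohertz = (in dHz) 1.734e+04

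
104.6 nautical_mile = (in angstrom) 1.937e+15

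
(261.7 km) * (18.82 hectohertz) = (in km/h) 1.773e+09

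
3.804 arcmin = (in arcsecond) 228.2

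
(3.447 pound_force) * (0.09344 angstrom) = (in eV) 8.942e+08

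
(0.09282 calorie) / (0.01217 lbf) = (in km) 0.007174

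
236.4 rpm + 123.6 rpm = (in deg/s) 2160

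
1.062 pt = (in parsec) 1.214e-20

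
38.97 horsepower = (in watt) 2.906e+04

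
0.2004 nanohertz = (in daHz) 2.004e-11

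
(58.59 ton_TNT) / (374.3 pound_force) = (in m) 1.472e+08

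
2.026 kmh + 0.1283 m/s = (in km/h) 2.488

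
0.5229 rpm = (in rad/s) 0.05476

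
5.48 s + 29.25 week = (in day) 204.8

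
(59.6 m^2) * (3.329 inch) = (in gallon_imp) 1109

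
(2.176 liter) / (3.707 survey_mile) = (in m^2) 3.647e-07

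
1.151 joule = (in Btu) 0.001091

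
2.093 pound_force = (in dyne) 9.31e+05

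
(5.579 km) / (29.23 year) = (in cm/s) 0.0006052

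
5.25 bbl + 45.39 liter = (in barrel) 5.535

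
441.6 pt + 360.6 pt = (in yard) 0.3095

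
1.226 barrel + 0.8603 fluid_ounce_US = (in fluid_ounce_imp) 6861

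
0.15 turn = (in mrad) 942.5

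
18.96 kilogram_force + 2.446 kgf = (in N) 209.9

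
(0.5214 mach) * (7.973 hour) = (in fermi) 5.096e+21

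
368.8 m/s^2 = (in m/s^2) 368.8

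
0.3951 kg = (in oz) 13.94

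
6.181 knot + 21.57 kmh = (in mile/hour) 20.52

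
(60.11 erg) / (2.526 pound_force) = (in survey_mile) 3.324e-10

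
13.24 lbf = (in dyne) 5.889e+06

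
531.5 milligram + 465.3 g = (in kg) 0.4658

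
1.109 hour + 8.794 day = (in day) 8.84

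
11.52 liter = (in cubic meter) 0.01152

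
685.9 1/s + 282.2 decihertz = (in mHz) 7.141e+05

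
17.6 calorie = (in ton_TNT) 1.76e-08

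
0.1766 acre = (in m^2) 714.7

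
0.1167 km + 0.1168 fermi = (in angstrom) 1.167e+12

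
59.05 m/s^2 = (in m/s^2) 59.05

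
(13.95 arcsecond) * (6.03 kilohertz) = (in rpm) 3.894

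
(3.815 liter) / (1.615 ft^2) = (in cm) 2.543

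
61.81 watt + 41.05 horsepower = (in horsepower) 41.13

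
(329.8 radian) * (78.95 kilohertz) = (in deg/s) 1.492e+09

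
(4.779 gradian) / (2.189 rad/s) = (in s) 0.03429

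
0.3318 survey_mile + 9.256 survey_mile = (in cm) 1.543e+06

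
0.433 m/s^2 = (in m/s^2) 0.433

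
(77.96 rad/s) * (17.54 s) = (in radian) 1367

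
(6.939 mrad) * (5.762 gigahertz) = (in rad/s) 3.998e+07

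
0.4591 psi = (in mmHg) 23.74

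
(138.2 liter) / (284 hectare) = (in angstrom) 486.6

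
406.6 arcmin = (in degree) 6.777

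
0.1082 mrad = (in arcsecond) 22.32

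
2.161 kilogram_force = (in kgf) 2.161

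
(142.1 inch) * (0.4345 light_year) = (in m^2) 1.484e+16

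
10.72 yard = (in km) 0.009802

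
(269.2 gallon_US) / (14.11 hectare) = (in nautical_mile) 3.9e-09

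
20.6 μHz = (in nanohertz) 2.06e+04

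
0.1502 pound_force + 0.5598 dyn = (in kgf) 0.06813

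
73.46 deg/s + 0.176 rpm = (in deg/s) 74.52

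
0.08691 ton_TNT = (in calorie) 8.691e+07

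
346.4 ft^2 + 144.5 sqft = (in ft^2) 490.9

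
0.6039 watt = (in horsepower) 0.0008098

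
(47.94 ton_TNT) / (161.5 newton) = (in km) 1.242e+06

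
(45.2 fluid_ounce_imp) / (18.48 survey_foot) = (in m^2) 0.000228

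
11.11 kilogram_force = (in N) 109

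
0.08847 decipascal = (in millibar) 8.847e-05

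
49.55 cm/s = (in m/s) 0.4955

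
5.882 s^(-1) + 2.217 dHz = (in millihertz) 6104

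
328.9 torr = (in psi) 6.36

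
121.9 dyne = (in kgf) 0.0001243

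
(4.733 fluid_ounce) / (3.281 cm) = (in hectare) 4.266e-07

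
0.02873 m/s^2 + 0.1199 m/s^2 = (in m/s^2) 0.1486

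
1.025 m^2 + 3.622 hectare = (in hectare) 3.622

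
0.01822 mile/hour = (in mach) 2.392e-05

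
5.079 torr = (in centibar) 0.6771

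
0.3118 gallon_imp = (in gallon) 0.3745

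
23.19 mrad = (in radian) 0.02319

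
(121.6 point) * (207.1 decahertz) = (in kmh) 319.8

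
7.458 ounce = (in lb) 0.4661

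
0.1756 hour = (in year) 2.005e-05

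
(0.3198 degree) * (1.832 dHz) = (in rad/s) 0.001023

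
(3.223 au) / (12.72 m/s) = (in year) 1202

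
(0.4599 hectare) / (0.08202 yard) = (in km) 61.32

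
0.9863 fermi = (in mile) 6.129e-19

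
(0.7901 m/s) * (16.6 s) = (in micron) 1.312e+07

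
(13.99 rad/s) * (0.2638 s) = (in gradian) 234.9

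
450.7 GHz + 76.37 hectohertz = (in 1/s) 4.507e+11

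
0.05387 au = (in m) 8.059e+09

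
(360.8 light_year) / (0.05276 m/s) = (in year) 2.052e+12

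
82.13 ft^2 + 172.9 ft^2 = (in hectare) 0.002369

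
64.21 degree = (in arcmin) 3853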